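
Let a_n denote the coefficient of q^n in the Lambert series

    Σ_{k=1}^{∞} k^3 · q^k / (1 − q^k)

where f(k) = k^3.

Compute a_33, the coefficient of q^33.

[q^33] f(33)=35937,f(11)=1331,f(3)=27,f(1)=1 ⇒ 37296

a_33 = 37296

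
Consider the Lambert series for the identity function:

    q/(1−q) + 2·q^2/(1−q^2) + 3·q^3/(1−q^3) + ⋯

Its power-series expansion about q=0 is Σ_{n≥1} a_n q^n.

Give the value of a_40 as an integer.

a_40 = 90

[q^40] f(1)=1,f(2)=2,f(4)=4,f(5)=5,f(8)=8,f(10)=10,f(20)=20,f(40)=40 ⇒ 90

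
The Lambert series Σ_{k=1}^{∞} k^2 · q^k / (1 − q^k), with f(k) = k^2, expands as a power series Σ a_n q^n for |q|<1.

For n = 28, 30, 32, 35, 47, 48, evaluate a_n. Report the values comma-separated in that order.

1050, 1300, 1365, 1300, 2210, 3410

n=28: 1·28 2·14 4·7 7·4 14·2 28·1  f→[1+4+16+49+196+784]=1050
d|30:{30,15,10,6,5,3,2,1}  Σf=900+225+100+36+25+9+4+1=1300
q^32  k|32↦f(k): 1:1 2:4 4:16 8:64 16:256 32:1024  a_32=1365
q^35  k|35↦f(k): 1:1 5:25 7:49 35:1225  a_35=1300
n=47: 47·1 1·47  f→[2209+1]=2210
q^48  k|48↦f(k): 1:1 2:4 3:9 4:16 6:36 8:64 12:144 16:256 24:576 48:2304  a_48=3410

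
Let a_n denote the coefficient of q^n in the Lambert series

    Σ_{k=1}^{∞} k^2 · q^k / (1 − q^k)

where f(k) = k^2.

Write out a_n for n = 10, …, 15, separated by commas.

[q^10] f(1)=1,f(2)=4,f(5)=25,f(10)=100 ⇒ 130
n=11: 11·1 1·11  f→[121+1]=122
d|12:{12,6,4,3,2,1}  Σf=144+36+16+9+4+1=210
n=13: 1·13 13·1  f→[1+169]=170
q^14  k|14↦f(k): 14:196 7:49 2:4 1:1  a_14=250
q^15  k|15↦f(k): 15:225 5:25 3:9 1:1  a_15=260

130, 122, 210, 170, 250, 260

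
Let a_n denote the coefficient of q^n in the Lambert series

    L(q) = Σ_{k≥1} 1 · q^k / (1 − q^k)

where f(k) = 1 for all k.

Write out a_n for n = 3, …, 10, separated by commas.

q^3  k|3↦f(k): 1:1 3:1  a_3=2
n=4: 4·1 2·2 1·4  f→[1+1+1]=3
q^5  k|5↦f(k): 1:1 5:1  a_5=2
d|6:{1,2,3,6}  Σf=1+1+1+1=4
d|7:{1,7}  Σf=1+1=2
n=8: 8·1 4·2 2·4 1·8  f→[1+1+1+1]=4
[q^9] f(1)=1,f(3)=1,f(9)=1 ⇒ 3
q^10  k|10↦f(k): 10:1 5:1 2:1 1:1  a_10=4

2, 3, 2, 4, 2, 4, 3, 4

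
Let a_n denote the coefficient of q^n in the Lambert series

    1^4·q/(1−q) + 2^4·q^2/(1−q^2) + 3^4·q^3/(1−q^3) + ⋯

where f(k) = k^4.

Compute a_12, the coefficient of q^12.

q^12  k|12↦f(k): 1:1 2:16 3:81 4:256 6:1296 12:20736  a_12=22386

a_12 = 22386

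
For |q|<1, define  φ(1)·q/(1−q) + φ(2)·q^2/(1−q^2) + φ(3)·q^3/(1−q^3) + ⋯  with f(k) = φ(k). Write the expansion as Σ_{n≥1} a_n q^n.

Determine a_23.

d|23:{1,23}  Σφ=1+22=23

a_23 = 23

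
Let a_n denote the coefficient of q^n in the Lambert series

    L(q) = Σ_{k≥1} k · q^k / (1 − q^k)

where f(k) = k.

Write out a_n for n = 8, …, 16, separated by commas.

[q^8] f(1)=1,f(2)=2,f(4)=4,f(8)=8 ⇒ 15
n=9: 1·9 3·3 9·1  f→[1+3+9]=13
n=10: 1·10 2·5 5·2 10·1  f→[1+2+5+10]=18
n=11: 1·11 11·1  f→[1+11]=12
q^12  k|12↦f(k): 12:12 6:6 4:4 3:3 2:2 1:1  a_12=28
d|13:{13,1}  Σf=13+1=14
d|14:{14,7,2,1}  Σf=14+7+2+1=24
q^15  k|15↦f(k): 15:15 5:5 3:3 1:1  a_15=24
q^16  k|16↦f(k): 1:1 2:2 4:4 8:8 16:16  a_16=31

15, 13, 18, 12, 28, 14, 24, 24, 31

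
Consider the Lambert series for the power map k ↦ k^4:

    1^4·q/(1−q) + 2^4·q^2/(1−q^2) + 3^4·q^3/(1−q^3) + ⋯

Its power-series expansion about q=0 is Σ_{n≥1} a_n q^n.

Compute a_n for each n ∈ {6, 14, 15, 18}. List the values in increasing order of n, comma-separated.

q^6  k|6↦f(k): 1:1 2:16 3:81 6:1296  a_6=1394
d|14:{1,2,7,14}  Σf=1+16+2401+38416=40834
n=15: 15·1 5·3 3·5 1·15  f→[50625+625+81+1]=51332
n=18: 18·1 9·2 6·3 3·6 2·9 1·18  f→[104976+6561+1296+81+16+1]=112931

1394, 40834, 51332, 112931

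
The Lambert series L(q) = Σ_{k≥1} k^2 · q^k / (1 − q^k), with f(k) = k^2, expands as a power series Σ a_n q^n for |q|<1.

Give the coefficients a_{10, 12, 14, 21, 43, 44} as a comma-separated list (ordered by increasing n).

[q^10] f(1)=1,f(2)=4,f(5)=25,f(10)=100 ⇒ 130
[q^12] f(12)=144,f(6)=36,f(4)=16,f(3)=9,f(2)=4,f(1)=1 ⇒ 210
[q^14] f(14)=196,f(7)=49,f(2)=4,f(1)=1 ⇒ 250
n=21: 1·21 3·7 7·3 21·1  f→[1+9+49+441]=500
[q^43] f(43)=1849,f(1)=1 ⇒ 1850
d|44:{1,2,4,11,22,44}  Σf=1+4+16+121+484+1936=2562

130, 210, 250, 500, 1850, 2562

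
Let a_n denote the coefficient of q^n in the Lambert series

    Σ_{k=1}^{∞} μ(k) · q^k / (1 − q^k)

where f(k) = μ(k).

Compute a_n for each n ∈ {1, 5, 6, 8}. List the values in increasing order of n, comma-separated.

1, 0, 0, 0

q^1  k|1↦μ(k): 1:1  a_1=1
q^5  k|5↦μ(k): 1:1 5:-1  a_5=0
q^6  k|6↦μ(k): 6:1 3:-1 2:-1 1:1  a_6=0
[q^8] μ(8)=0,μ(4)=0,μ(2)=-1,μ(1)=1 ⇒ 0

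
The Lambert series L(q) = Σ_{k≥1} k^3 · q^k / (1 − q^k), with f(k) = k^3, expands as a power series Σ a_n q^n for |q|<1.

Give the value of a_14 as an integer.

a_14 = 3096

n=14: 14·1 7·2 2·7 1·14  f→[2744+343+8+1]=3096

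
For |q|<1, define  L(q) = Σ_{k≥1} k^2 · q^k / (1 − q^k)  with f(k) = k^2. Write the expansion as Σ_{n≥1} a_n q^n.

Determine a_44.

a_44 = 2562

d|44:{44,22,11,4,2,1}  Σf=1936+484+121+16+4+1=2562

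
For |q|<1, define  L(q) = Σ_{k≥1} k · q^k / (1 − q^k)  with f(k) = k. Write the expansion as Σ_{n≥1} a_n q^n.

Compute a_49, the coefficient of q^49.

n=49: 1·49 7·7 49·1  f→[1+7+49]=57

a_49 = 57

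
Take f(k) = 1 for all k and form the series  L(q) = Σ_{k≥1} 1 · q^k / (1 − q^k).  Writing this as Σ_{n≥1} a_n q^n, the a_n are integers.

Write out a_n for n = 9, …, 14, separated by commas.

q^9  k|9↦f(k): 9:1 3:1 1:1  a_9=3
q^10  k|10↦f(k): 10:1 5:1 2:1 1:1  a_10=4
d|11:{1,11}  Σf=1+1=2
q^12  k|12↦f(k): 1:1 2:1 3:1 4:1 6:1 12:1  a_12=6
[q^13] f(13)=1,f(1)=1 ⇒ 2
d|14:{14,7,2,1}  Σf=1+1+1+1=4

3, 4, 2, 6, 2, 4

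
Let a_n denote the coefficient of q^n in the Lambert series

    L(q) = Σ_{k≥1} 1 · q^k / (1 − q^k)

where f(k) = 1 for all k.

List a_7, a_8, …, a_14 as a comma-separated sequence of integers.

d|7:{7,1}  Σf=1+1=2
q^8  k|8↦f(k): 1:1 2:1 4:1 8:1  a_8=4
n=9: 1·9 3·3 9·1  f→[1+1+1]=3
q^10  k|10↦f(k): 1:1 2:1 5:1 10:1  a_10=4
q^11  k|11↦f(k): 11:1 1:1  a_11=2
q^12  k|12↦f(k): 1:1 2:1 3:1 4:1 6:1 12:1  a_12=6
n=13: 13·1 1·13  f→[1+1]=2
[q^14] f(14)=1,f(7)=1,f(2)=1,f(1)=1 ⇒ 4

2, 4, 3, 4, 2, 6, 2, 4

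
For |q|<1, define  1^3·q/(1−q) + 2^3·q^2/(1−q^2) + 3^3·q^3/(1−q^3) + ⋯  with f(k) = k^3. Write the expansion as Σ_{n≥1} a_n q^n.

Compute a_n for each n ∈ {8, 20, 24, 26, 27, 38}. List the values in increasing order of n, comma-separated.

585, 9198, 16380, 19782, 20440, 61740

q^8  k|8↦f(k): 1:1 2:8 4:64 8:512  a_8=585
d|20:{1,2,4,5,10,20}  Σf=1+8+64+125+1000+8000=9198
n=24: 24·1 12·2 8·3 6·4 4·6 3·8 2·12 1·24  f→[13824+1728+512+216+64+27+8+1]=16380
n=26: 26·1 13·2 2·13 1·26  f→[17576+2197+8+1]=19782
d|27:{27,9,3,1}  Σf=19683+729+27+1=20440
n=38: 38·1 19·2 2·19 1·38  f→[54872+6859+8+1]=61740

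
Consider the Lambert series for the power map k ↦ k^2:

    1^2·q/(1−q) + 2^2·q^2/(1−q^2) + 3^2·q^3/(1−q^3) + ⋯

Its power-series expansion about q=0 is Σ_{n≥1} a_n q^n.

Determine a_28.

n=28: 1·28 2·14 4·7 7·4 14·2 28·1  f→[1+4+16+49+196+784]=1050

a_28 = 1050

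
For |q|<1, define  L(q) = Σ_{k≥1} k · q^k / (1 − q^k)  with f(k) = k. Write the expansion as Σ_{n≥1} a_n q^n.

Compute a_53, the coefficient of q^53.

q^53  k|53↦f(k): 53:53 1:1  a_53=54

a_53 = 54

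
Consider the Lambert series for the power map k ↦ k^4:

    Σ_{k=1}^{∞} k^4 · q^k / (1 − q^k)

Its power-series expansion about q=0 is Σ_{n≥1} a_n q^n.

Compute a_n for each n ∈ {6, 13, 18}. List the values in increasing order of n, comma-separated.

1394, 28562, 112931

q^6  k|6↦f(k): 6:1296 3:81 2:16 1:1  a_6=1394
[q^13] f(13)=28561,f(1)=1 ⇒ 28562
d|18:{1,2,3,6,9,18}  Σf=1+16+81+1296+6561+104976=112931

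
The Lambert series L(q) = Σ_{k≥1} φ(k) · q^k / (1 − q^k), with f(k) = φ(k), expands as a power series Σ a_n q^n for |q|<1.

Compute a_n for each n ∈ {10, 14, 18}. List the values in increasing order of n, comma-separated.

d|10:{1,2,5,10}  Σφ=1+1+4+4=10
q^14  k|14↦φ(k): 14:6 7:6 2:1 1:1  a_14=14
[q^18] φ(18)=6,φ(9)=6,φ(6)=2,φ(3)=2,φ(2)=1,φ(1)=1 ⇒ 18

10, 14, 18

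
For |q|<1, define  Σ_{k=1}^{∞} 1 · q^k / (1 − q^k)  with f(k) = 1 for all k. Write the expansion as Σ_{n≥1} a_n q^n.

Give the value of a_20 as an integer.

a_20 = 6

d|20:{20,10,5,4,2,1}  Σf=1+1+1+1+1+1=6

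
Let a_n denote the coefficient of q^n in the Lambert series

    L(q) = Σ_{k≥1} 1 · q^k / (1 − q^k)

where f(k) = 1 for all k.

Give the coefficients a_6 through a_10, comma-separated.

n=6: 6·1 3·2 2·3 1·6  f→[1+1+1+1]=4
d|7:{1,7}  Σf=1+1=2
n=8: 1·8 2·4 4·2 8·1  f→[1+1+1+1]=4
[q^9] f(1)=1,f(3)=1,f(9)=1 ⇒ 3
[q^10] f(1)=1,f(2)=1,f(5)=1,f(10)=1 ⇒ 4

4, 2, 4, 3, 4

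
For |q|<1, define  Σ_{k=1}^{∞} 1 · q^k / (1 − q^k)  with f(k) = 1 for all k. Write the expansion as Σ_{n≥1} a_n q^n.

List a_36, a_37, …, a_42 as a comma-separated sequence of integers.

9, 2, 4, 4, 8, 2, 8

[q^36] f(36)=1,f(18)=1,f(12)=1,f(9)=1,f(6)=1,f(4)=1,f(3)=1,f(2)=1,f(1)=1 ⇒ 9
q^37  k|37↦f(k): 37:1 1:1  a_37=2
n=38: 1·38 2·19 19·2 38·1  f→[1+1+1+1]=4
d|39:{39,13,3,1}  Σf=1+1+1+1=4
[q^40] f(40)=1,f(20)=1,f(10)=1,f(8)=1,f(5)=1,f(4)=1,f(2)=1,f(1)=1 ⇒ 8
q^41  k|41↦f(k): 1:1 41:1  a_41=2
q^42  k|42↦f(k): 1:1 2:1 3:1 6:1 7:1 14:1 21:1 42:1  a_42=8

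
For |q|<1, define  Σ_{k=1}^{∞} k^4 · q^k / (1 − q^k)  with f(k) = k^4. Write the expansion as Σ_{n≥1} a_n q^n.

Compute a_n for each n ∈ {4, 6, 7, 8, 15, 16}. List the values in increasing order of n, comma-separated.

q^4  k|4↦f(k): 1:1 2:16 4:256  a_4=273
[q^6] f(1)=1,f(2)=16,f(3)=81,f(6)=1296 ⇒ 1394
q^7  k|7↦f(k): 7:2401 1:1  a_7=2402
[q^8] f(1)=1,f(2)=16,f(4)=256,f(8)=4096 ⇒ 4369
d|15:{1,3,5,15}  Σf=1+81+625+50625=51332
d|16:{1,2,4,8,16}  Σf=1+16+256+4096+65536=69905

273, 1394, 2402, 4369, 51332, 69905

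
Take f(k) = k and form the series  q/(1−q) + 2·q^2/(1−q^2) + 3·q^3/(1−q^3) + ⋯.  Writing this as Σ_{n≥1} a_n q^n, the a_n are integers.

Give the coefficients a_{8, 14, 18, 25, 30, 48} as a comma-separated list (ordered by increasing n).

[q^8] f(1)=1,f(2)=2,f(4)=4,f(8)=8 ⇒ 15
n=14: 14·1 7·2 2·7 1·14  f→[14+7+2+1]=24
n=18: 18·1 9·2 6·3 3·6 2·9 1·18  f→[18+9+6+3+2+1]=39
d|25:{1,5,25}  Σf=1+5+25=31
d|30:{30,15,10,6,5,3,2,1}  Σf=30+15+10+6+5+3+2+1=72
d|48:{1,2,3,4,6,8,12,16,24,48}  Σf=1+2+3+4+6+8+12+16+24+48=124

15, 24, 39, 31, 72, 124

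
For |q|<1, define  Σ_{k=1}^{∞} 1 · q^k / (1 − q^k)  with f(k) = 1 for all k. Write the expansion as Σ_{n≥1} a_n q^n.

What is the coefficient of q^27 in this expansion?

n=27: 1·27 3·9 9·3 27·1  f→[1+1+1+1]=4

a_27 = 4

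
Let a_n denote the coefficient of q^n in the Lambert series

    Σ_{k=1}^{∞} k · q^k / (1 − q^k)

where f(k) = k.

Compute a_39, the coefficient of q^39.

q^39  k|39↦f(k): 39:39 13:13 3:3 1:1  a_39=56

a_39 = 56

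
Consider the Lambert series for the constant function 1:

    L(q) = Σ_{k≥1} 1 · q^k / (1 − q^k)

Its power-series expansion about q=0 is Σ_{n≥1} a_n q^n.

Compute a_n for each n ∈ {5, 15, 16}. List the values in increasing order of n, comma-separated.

n=5: 5·1 1·5  f→[1+1]=2
n=15: 1·15 3·5 5·3 15·1  f→[1+1+1+1]=4
n=16: 16·1 8·2 4·4 2·8 1·16  f→[1+1+1+1+1]=5

2, 4, 5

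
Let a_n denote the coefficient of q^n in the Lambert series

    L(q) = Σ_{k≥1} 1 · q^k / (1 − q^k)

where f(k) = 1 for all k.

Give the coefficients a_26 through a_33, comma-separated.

4, 4, 6, 2, 8, 2, 6, 4

n=26: 1·26 2·13 13·2 26·1  f→[1+1+1+1]=4
n=27: 1·27 3·9 9·3 27·1  f→[1+1+1+1]=4
d|28:{1,2,4,7,14,28}  Σf=1+1+1+1+1+1=6
n=29: 1·29 29·1  f→[1+1]=2
d|30:{30,15,10,6,5,3,2,1}  Σf=1+1+1+1+1+1+1+1=8
d|31:{31,1}  Σf=1+1=2
n=32: 32·1 16·2 8·4 4·8 2·16 1·32  f→[1+1+1+1+1+1]=6
d|33:{33,11,3,1}  Σf=1+1+1+1=4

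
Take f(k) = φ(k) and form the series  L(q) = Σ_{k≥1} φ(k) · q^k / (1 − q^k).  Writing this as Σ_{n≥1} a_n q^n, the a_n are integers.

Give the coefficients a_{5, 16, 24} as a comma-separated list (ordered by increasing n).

d|5:{1,5}  Σφ=1+4=5
q^16  k|16↦φ(k): 16:8 8:4 4:2 2:1 1:1  a_16=16
[q^24] φ(24)=8,φ(12)=4,φ(8)=4,φ(6)=2,φ(4)=2,φ(3)=2,φ(2)=1,φ(1)=1 ⇒ 24

5, 16, 24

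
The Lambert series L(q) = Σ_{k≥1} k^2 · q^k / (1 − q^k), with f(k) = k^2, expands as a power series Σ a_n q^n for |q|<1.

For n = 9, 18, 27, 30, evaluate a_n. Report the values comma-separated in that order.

n=9: 1·9 3·3 9·1  f→[1+9+81]=91
[q^18] f(1)=1,f(2)=4,f(3)=9,f(6)=36,f(9)=81,f(18)=324 ⇒ 455
d|27:{27,9,3,1}  Σf=729+81+9+1=820
q^30  k|30↦f(k): 30:900 15:225 10:100 6:36 5:25 3:9 2:4 1:1  a_30=1300

91, 455, 820, 1300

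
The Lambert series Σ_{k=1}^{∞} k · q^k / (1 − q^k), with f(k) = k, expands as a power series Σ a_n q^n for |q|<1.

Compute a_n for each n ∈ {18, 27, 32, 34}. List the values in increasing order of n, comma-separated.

q^18  k|18↦f(k): 18:18 9:9 6:6 3:3 2:2 1:1  a_18=39
q^27  k|27↦f(k): 27:27 9:9 3:3 1:1  a_27=40
[q^32] f(32)=32,f(16)=16,f(8)=8,f(4)=4,f(2)=2,f(1)=1 ⇒ 63
[q^34] f(1)=1,f(2)=2,f(17)=17,f(34)=34 ⇒ 54

39, 40, 63, 54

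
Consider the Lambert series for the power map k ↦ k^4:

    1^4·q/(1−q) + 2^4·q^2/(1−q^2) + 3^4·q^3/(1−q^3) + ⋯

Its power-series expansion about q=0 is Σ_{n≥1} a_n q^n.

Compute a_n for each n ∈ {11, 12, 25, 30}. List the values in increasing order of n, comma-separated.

q^11  k|11↦f(k): 11:14641 1:1  a_11=14642
n=12: 1·12 2·6 3·4 4·3 6·2 12·1  f→[1+16+81+256+1296+20736]=22386
n=25: 25·1 5·5 1·25  f→[390625+625+1]=391251
n=30: 30·1 15·2 10·3 6·5 5·6 3·10 2·15 1·30  f→[810000+50625+10000+1296+625+81+16+1]=872644

14642, 22386, 391251, 872644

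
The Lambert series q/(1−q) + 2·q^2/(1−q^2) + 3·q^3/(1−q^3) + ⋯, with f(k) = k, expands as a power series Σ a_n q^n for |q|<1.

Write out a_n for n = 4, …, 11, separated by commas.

d|4:{4,2,1}  Σf=4+2+1=7
q^5  k|5↦f(k): 1:1 5:5  a_5=6
d|6:{6,3,2,1}  Σf=6+3+2+1=12
d|7:{7,1}  Σf=7+1=8
d|8:{1,2,4,8}  Σf=1+2+4+8=15
q^9  k|9↦f(k): 1:1 3:3 9:9  a_9=13
[q^10] f(10)=10,f(5)=5,f(2)=2,f(1)=1 ⇒ 18
n=11: 1·11 11·1  f→[1+11]=12

7, 6, 12, 8, 15, 13, 18, 12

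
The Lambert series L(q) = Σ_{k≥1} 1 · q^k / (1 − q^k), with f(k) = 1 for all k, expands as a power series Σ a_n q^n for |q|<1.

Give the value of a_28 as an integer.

n=28: 1·28 2·14 4·7 7·4 14·2 28·1  f→[1+1+1+1+1+1]=6

a_28 = 6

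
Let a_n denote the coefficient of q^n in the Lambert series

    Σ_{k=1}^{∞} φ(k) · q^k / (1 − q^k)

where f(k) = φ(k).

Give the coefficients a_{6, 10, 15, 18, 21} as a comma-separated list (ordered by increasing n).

n=6: 6·1 3·2 2·3 1·6  φ→[2+2+1+1]=6
n=10: 10·1 5·2 2·5 1·10  φ→[4+4+1+1]=10
n=15: 1·15 3·5 5·3 15·1  φ→[1+2+4+8]=15
q^18  k|18↦φ(k): 1:1 2:1 3:2 6:2 9:6 18:6  a_18=18
q^21  k|21↦φ(k): 21:12 7:6 3:2 1:1  a_21=21

6, 10, 15, 18, 21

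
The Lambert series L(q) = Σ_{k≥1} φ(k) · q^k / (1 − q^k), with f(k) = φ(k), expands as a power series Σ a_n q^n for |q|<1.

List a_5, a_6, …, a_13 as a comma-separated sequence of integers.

d|5:{5,1}  Σφ=4+1=5
d|6:{1,2,3,6}  Σφ=1+1+2+2=6
n=7: 7·1 1·7  φ→[6+1]=7
n=8: 8·1 4·2 2·4 1·8  φ→[4+2+1+1]=8
d|9:{9,3,1}  Σφ=6+2+1=9
[q^10] φ(1)=1,φ(2)=1,φ(5)=4,φ(10)=4 ⇒ 10
[q^11] φ(1)=1,φ(11)=10 ⇒ 11
d|12:{1,2,3,4,6,12}  Σφ=1+1+2+2+2+4=12
q^13  k|13↦φ(k): 13:12 1:1  a_13=13

5, 6, 7, 8, 9, 10, 11, 12, 13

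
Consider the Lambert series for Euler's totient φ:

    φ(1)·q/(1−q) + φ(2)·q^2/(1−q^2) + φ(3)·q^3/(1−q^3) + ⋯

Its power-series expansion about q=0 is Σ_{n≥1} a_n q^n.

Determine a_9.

q^9  k|9↦φ(k): 1:1 3:2 9:6  a_9=9

a_9 = 9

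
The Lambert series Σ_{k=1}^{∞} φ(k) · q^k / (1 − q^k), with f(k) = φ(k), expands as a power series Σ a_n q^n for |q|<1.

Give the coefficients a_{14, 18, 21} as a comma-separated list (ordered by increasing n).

n=14: 14·1 7·2 2·7 1·14  φ→[6+6+1+1]=14
d|18:{18,9,6,3,2,1}  Σφ=6+6+2+2+1+1=18
[q^21] φ(21)=12,φ(7)=6,φ(3)=2,φ(1)=1 ⇒ 21

14, 18, 21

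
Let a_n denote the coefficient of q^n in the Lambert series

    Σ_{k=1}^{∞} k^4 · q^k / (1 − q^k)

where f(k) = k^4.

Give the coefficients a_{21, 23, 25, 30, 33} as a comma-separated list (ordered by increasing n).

196964, 279842, 391251, 872644, 1200644

q^21  k|21↦f(k): 21:194481 7:2401 3:81 1:1  a_21=196964
q^23  k|23↦f(k): 23:279841 1:1  a_23=279842
n=25: 25·1 5·5 1·25  f→[390625+625+1]=391251
d|30:{30,15,10,6,5,3,2,1}  Σf=810000+50625+10000+1296+625+81+16+1=872644
[q^33] f(1)=1,f(3)=81,f(11)=14641,f(33)=1185921 ⇒ 1200644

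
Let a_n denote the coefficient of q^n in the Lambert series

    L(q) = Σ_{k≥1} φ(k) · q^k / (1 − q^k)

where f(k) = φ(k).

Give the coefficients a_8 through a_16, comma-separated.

[q^8] φ(8)=4,φ(4)=2,φ(2)=1,φ(1)=1 ⇒ 8
q^9  k|9↦φ(k): 9:6 3:2 1:1  a_9=9
d|10:{1,2,5,10}  Σφ=1+1+4+4=10
[q^11] φ(1)=1,φ(11)=10 ⇒ 11
q^12  k|12↦φ(k): 12:4 6:2 4:2 3:2 2:1 1:1  a_12=12
n=13: 1·13 13·1  φ→[1+12]=13
q^14  k|14↦φ(k): 14:6 7:6 2:1 1:1  a_14=14
[q^15] φ(15)=8,φ(5)=4,φ(3)=2,φ(1)=1 ⇒ 15
n=16: 16·1 8·2 4·4 2·8 1·16  φ→[8+4+2+1+1]=16

8, 9, 10, 11, 12, 13, 14, 15, 16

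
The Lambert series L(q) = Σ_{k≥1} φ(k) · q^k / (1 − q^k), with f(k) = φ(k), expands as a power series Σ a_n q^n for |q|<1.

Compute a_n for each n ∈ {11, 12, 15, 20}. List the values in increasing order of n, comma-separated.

n=11: 11·1 1·11  φ→[10+1]=11
[q^12] φ(1)=1,φ(2)=1,φ(3)=2,φ(4)=2,φ(6)=2,φ(12)=4 ⇒ 12
n=15: 1·15 3·5 5·3 15·1  φ→[1+2+4+8]=15
[q^20] φ(1)=1,φ(2)=1,φ(4)=2,φ(5)=4,φ(10)=4,φ(20)=8 ⇒ 20

11, 12, 15, 20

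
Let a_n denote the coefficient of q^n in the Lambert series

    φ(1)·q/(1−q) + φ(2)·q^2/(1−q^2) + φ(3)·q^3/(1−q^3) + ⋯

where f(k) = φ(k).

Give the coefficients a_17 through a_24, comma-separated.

d|17:{1,17}  Σφ=1+16=17
d|18:{1,2,3,6,9,18}  Σφ=1+1+2+2+6+6=18
[q^19] φ(19)=18,φ(1)=1 ⇒ 19
d|20:{20,10,5,4,2,1}  Σφ=8+4+4+2+1+1=20
[q^21] φ(21)=12,φ(7)=6,φ(3)=2,φ(1)=1 ⇒ 21
d|22:{22,11,2,1}  Σφ=10+10+1+1=22
d|23:{23,1}  Σφ=22+1=23
n=24: 24·1 12·2 8·3 6·4 4·6 3·8 2·12 1·24  φ→[8+4+4+2+2+2+1+1]=24

17, 18, 19, 20, 21, 22, 23, 24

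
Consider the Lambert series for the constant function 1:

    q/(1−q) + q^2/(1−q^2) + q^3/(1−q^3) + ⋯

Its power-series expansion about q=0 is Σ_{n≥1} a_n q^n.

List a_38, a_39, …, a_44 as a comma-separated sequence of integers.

d|38:{1,2,19,38}  Σf=1+1+1+1=4
q^39  k|39↦f(k): 39:1 13:1 3:1 1:1  a_39=4
q^40  k|40↦f(k): 1:1 2:1 4:1 5:1 8:1 10:1 20:1 40:1  a_40=8
d|41:{41,1}  Σf=1+1=2
[q^42] f(1)=1,f(2)=1,f(3)=1,f(6)=1,f(7)=1,f(14)=1,f(21)=1,f(42)=1 ⇒ 8
[q^43] f(43)=1,f(1)=1 ⇒ 2
q^44  k|44↦f(k): 1:1 2:1 4:1 11:1 22:1 44:1  a_44=6

4, 4, 8, 2, 8, 2, 6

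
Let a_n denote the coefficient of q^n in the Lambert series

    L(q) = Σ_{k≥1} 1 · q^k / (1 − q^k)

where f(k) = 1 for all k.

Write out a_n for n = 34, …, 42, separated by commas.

4, 4, 9, 2, 4, 4, 8, 2, 8

q^34  k|34↦f(k): 1:1 2:1 17:1 34:1  a_34=4
[q^35] f(35)=1,f(7)=1,f(5)=1,f(1)=1 ⇒ 4
n=36: 1·36 2·18 3·12 4·9 6·6 9·4 12·3 18·2 36·1  f→[1+1+1+1+1+1+1+1+1]=9
q^37  k|37↦f(k): 1:1 37:1  a_37=2
n=38: 1·38 2·19 19·2 38·1  f→[1+1+1+1]=4
n=39: 1·39 3·13 13·3 39·1  f→[1+1+1+1]=4
q^40  k|40↦f(k): 1:1 2:1 4:1 5:1 8:1 10:1 20:1 40:1  a_40=8
d|41:{41,1}  Σf=1+1=2
n=42: 42·1 21·2 14·3 7·6 6·7 3·14 2·21 1·42  f→[1+1+1+1+1+1+1+1]=8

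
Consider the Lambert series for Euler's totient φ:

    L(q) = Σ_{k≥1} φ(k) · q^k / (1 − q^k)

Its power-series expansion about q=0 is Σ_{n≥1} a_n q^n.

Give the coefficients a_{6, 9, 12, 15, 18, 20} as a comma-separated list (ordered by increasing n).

d|6:{6,3,2,1}  Σφ=2+2+1+1=6
d|9:{1,3,9}  Σφ=1+2+6=9
n=12: 1·12 2·6 3·4 4·3 6·2 12·1  φ→[1+1+2+2+2+4]=12
q^15  k|15↦φ(k): 1:1 3:2 5:4 15:8  a_15=15
d|18:{1,2,3,6,9,18}  Σφ=1+1+2+2+6+6=18
n=20: 1·20 2·10 4·5 5·4 10·2 20·1  φ→[1+1+2+4+4+8]=20

6, 9, 12, 15, 18, 20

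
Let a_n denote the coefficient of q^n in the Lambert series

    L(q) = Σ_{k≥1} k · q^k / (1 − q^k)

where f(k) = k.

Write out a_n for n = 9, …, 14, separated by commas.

13, 18, 12, 28, 14, 24

q^9  k|9↦f(k): 1:1 3:3 9:9  a_9=13
d|10:{10,5,2,1}  Σf=10+5+2+1=18
q^11  k|11↦f(k): 11:11 1:1  a_11=12
[q^12] f(1)=1,f(2)=2,f(3)=3,f(4)=4,f(6)=6,f(12)=12 ⇒ 28
d|13:{1,13}  Σf=1+13=14
n=14: 1·14 2·7 7·2 14·1  f→[1+2+7+14]=24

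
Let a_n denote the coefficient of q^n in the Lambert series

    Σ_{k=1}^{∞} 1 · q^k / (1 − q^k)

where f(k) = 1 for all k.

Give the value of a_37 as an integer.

q^37  k|37↦f(k): 37:1 1:1  a_37=2

a_37 = 2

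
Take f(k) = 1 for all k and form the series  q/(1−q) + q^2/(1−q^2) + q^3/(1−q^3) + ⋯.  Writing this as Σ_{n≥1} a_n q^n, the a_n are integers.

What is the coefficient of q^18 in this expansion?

n=18: 18·1 9·2 6·3 3·6 2·9 1·18  f→[1+1+1+1+1+1]=6

a_18 = 6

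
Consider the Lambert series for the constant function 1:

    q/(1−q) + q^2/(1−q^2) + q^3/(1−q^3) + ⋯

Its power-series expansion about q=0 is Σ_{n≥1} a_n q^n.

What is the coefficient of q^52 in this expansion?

a_52 = 6

n=52: 1·52 2·26 4·13 13·4 26·2 52·1  f→[1+1+1+1+1+1]=6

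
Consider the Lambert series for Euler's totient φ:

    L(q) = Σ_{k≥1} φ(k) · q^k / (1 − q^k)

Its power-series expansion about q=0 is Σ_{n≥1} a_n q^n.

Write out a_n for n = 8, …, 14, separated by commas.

[q^8] φ(8)=4,φ(4)=2,φ(2)=1,φ(1)=1 ⇒ 8
[q^9] φ(9)=6,φ(3)=2,φ(1)=1 ⇒ 9
[q^10] φ(1)=1,φ(2)=1,φ(5)=4,φ(10)=4 ⇒ 10
q^11  k|11↦φ(k): 1:1 11:10  a_11=11
d|12:{12,6,4,3,2,1}  Σφ=4+2+2+2+1+1=12
q^13  k|13↦φ(k): 1:1 13:12  a_13=13
d|14:{1,2,7,14}  Σφ=1+1+6+6=14

8, 9, 10, 11, 12, 13, 14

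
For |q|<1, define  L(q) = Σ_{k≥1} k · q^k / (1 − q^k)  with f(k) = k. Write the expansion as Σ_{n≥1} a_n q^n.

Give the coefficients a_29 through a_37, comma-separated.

30, 72, 32, 63, 48, 54, 48, 91, 38

d|29:{1,29}  Σf=1+29=30
d|30:{1,2,3,5,6,10,15,30}  Σf=1+2+3+5+6+10+15+30=72
[q^31] f(31)=31,f(1)=1 ⇒ 32
[q^32] f(32)=32,f(16)=16,f(8)=8,f(4)=4,f(2)=2,f(1)=1 ⇒ 63
q^33  k|33↦f(k): 1:1 3:3 11:11 33:33  a_33=48
q^34  k|34↦f(k): 1:1 2:2 17:17 34:34  a_34=54
q^35  k|35↦f(k): 1:1 5:5 7:7 35:35  a_35=48
n=36: 1·36 2·18 3·12 4·9 6·6 9·4 12·3 18·2 36·1  f→[1+2+3+4+6+9+12+18+36]=91
d|37:{37,1}  Σf=37+1=38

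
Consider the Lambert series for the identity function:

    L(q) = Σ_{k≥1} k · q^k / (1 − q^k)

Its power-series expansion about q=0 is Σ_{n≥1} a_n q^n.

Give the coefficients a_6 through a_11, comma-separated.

12, 8, 15, 13, 18, 12

n=6: 6·1 3·2 2·3 1·6  f→[6+3+2+1]=12
[q^7] f(1)=1,f(7)=7 ⇒ 8
d|8:{8,4,2,1}  Σf=8+4+2+1=15
n=9: 1·9 3·3 9·1  f→[1+3+9]=13
q^10  k|10↦f(k): 1:1 2:2 5:5 10:10  a_10=18
d|11:{11,1}  Σf=11+1=12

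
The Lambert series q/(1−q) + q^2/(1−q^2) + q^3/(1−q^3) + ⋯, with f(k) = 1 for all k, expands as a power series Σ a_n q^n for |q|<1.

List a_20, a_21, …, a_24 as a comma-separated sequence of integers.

6, 4, 4, 2, 8

n=20: 1·20 2·10 4·5 5·4 10·2 20·1  f→[1+1+1+1+1+1]=6
[q^21] f(1)=1,f(3)=1,f(7)=1,f(21)=1 ⇒ 4
d|22:{1,2,11,22}  Σf=1+1+1+1=4
d|23:{23,1}  Σf=1+1=2
n=24: 24·1 12·2 8·3 6·4 4·6 3·8 2·12 1·24  f→[1+1+1+1+1+1+1+1]=8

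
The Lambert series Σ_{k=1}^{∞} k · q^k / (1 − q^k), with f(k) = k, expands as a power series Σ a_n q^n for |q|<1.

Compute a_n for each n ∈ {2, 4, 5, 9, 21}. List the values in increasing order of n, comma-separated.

3, 7, 6, 13, 32

d|2:{1,2}  Σf=1+2=3
d|4:{1,2,4}  Σf=1+2+4=7
q^5  k|5↦f(k): 5:5 1:1  a_5=6
d|9:{1,3,9}  Σf=1+3+9=13
q^21  k|21↦f(k): 1:1 3:3 7:7 21:21  a_21=32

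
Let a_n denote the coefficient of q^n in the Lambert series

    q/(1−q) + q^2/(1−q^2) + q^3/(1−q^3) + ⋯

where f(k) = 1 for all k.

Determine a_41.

n=41: 1·41 41·1  f→[1+1]=2

a_41 = 2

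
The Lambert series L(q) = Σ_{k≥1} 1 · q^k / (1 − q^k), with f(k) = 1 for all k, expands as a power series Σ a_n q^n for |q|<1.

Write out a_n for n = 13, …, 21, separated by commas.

q^13  k|13↦f(k): 1:1 13:1  a_13=2
n=14: 1·14 2·7 7·2 14·1  f→[1+1+1+1]=4
q^15  k|15↦f(k): 1:1 3:1 5:1 15:1  a_15=4
n=16: 1·16 2·8 4·4 8·2 16·1  f→[1+1+1+1+1]=5
d|17:{17,1}  Σf=1+1=2
d|18:{1,2,3,6,9,18}  Σf=1+1+1+1+1+1=6
d|19:{1,19}  Σf=1+1=2
[q^20] f(20)=1,f(10)=1,f(5)=1,f(4)=1,f(2)=1,f(1)=1 ⇒ 6
q^21  k|21↦f(k): 21:1 7:1 3:1 1:1  a_21=4

2, 4, 4, 5, 2, 6, 2, 6, 4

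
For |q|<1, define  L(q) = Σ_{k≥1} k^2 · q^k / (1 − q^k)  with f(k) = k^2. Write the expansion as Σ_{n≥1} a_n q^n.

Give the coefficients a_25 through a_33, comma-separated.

651, 850, 820, 1050, 842, 1300, 962, 1365, 1220

[q^25] f(1)=1,f(5)=25,f(25)=625 ⇒ 651
q^26  k|26↦f(k): 1:1 2:4 13:169 26:676  a_26=850
d|27:{1,3,9,27}  Σf=1+9+81+729=820
d|28:{28,14,7,4,2,1}  Σf=784+196+49+16+4+1=1050
d|29:{29,1}  Σf=841+1=842
n=30: 30·1 15·2 10·3 6·5 5·6 3·10 2·15 1·30  f→[900+225+100+36+25+9+4+1]=1300
n=31: 1·31 31·1  f→[1+961]=962
q^32  k|32↦f(k): 32:1024 16:256 8:64 4:16 2:4 1:1  a_32=1365
q^33  k|33↦f(k): 1:1 3:9 11:121 33:1089  a_33=1220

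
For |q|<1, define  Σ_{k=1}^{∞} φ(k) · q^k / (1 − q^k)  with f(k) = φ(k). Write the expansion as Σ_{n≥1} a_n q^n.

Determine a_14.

n=14: 1·14 2·7 7·2 14·1  φ→[1+1+6+6]=14

a_14 = 14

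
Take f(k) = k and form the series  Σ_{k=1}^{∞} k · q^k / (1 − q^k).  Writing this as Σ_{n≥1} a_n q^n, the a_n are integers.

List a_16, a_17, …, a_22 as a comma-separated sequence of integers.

[q^16] f(16)=16,f(8)=8,f(4)=4,f(2)=2,f(1)=1 ⇒ 31
q^17  k|17↦f(k): 17:17 1:1  a_17=18
[q^18] f(18)=18,f(9)=9,f(6)=6,f(3)=3,f(2)=2,f(1)=1 ⇒ 39
[q^19] f(19)=19,f(1)=1 ⇒ 20
q^20  k|20↦f(k): 20:20 10:10 5:5 4:4 2:2 1:1  a_20=42
q^21  k|21↦f(k): 1:1 3:3 7:7 21:21  a_21=32
[q^22] f(1)=1,f(2)=2,f(11)=11,f(22)=22 ⇒ 36

31, 18, 39, 20, 42, 32, 36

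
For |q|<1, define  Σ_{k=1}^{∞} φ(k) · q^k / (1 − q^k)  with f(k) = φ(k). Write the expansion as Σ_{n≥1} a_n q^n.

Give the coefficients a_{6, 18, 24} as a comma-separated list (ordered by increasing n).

n=6: 6·1 3·2 2·3 1·6  φ→[2+2+1+1]=6
q^18  k|18↦φ(k): 18:6 9:6 6:2 3:2 2:1 1:1  a_18=18
[q^24] φ(24)=8,φ(12)=4,φ(8)=4,φ(6)=2,φ(4)=2,φ(3)=2,φ(2)=1,φ(1)=1 ⇒ 24

6, 18, 24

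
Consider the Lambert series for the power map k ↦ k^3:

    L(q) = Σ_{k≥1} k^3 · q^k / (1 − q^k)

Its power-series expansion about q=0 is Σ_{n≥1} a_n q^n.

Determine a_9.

a_9 = 757

d|9:{9,3,1}  Σf=729+27+1=757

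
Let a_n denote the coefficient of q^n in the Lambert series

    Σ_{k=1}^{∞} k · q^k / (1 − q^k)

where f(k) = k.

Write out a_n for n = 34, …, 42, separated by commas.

54, 48, 91, 38, 60, 56, 90, 42, 96

n=34: 1·34 2·17 17·2 34·1  f→[1+2+17+34]=54
d|35:{35,7,5,1}  Σf=35+7+5+1=48
q^36  k|36↦f(k): 36:36 18:18 12:12 9:9 6:6 4:4 3:3 2:2 1:1  a_36=91
d|37:{1,37}  Σf=1+37=38
q^38  k|38↦f(k): 1:1 2:2 19:19 38:38  a_38=60
q^39  k|39↦f(k): 39:39 13:13 3:3 1:1  a_39=56
n=40: 40·1 20·2 10·4 8·5 5·8 4·10 2·20 1·40  f→[40+20+10+8+5+4+2+1]=90
[q^41] f(1)=1,f(41)=41 ⇒ 42
n=42: 42·1 21·2 14·3 7·6 6·7 3·14 2·21 1·42  f→[42+21+14+7+6+3+2+1]=96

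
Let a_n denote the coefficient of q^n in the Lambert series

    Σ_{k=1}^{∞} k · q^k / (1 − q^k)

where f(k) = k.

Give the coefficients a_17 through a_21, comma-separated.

18, 39, 20, 42, 32

[q^17] f(1)=1,f(17)=17 ⇒ 18
q^18  k|18↦f(k): 18:18 9:9 6:6 3:3 2:2 1:1  a_18=39
[q^19] f(19)=19,f(1)=1 ⇒ 20
d|20:{1,2,4,5,10,20}  Σf=1+2+4+5+10+20=42
q^21  k|21↦f(k): 1:1 3:3 7:7 21:21  a_21=32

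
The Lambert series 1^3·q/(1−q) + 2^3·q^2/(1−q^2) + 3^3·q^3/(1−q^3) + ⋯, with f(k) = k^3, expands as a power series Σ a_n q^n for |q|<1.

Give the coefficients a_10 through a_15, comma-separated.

1134, 1332, 2044, 2198, 3096, 3528

n=10: 1·10 2·5 5·2 10·1  f→[1+8+125+1000]=1134
[q^11] f(11)=1331,f(1)=1 ⇒ 1332
[q^12] f(12)=1728,f(6)=216,f(4)=64,f(3)=27,f(2)=8,f(1)=1 ⇒ 2044
[q^13] f(13)=2197,f(1)=1 ⇒ 2198
d|14:{1,2,7,14}  Σf=1+8+343+2744=3096
[q^15] f(15)=3375,f(5)=125,f(3)=27,f(1)=1 ⇒ 3528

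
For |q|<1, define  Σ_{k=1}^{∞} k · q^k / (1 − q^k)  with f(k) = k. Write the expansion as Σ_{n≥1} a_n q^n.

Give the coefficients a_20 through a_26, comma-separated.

42, 32, 36, 24, 60, 31, 42

n=20: 1·20 2·10 4·5 5·4 10·2 20·1  f→[1+2+4+5+10+20]=42
d|21:{1,3,7,21}  Σf=1+3+7+21=32
n=22: 22·1 11·2 2·11 1·22  f→[22+11+2+1]=36
d|23:{1,23}  Σf=1+23=24
q^24  k|24↦f(k): 24:24 12:12 8:8 6:6 4:4 3:3 2:2 1:1  a_24=60
q^25  k|25↦f(k): 1:1 5:5 25:25  a_25=31
[q^26] f(1)=1,f(2)=2,f(13)=13,f(26)=26 ⇒ 42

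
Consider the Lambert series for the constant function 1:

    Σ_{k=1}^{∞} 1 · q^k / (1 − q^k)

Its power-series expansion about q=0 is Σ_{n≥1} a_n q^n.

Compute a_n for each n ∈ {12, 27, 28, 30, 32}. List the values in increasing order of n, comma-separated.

6, 4, 6, 8, 6

n=12: 12·1 6·2 4·3 3·4 2·6 1·12  f→[1+1+1+1+1+1]=6
d|27:{27,9,3,1}  Σf=1+1+1+1=4
[q^28] f(1)=1,f(2)=1,f(4)=1,f(7)=1,f(14)=1,f(28)=1 ⇒ 6
[q^30] f(30)=1,f(15)=1,f(10)=1,f(6)=1,f(5)=1,f(3)=1,f(2)=1,f(1)=1 ⇒ 8
[q^32] f(32)=1,f(16)=1,f(8)=1,f(4)=1,f(2)=1,f(1)=1 ⇒ 6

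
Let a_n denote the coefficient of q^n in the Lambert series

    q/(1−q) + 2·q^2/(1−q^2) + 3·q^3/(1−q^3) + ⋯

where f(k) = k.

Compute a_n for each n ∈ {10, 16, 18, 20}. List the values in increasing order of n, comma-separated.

q^10  k|10↦f(k): 10:10 5:5 2:2 1:1  a_10=18
[q^16] f(1)=1,f(2)=2,f(4)=4,f(8)=8,f(16)=16 ⇒ 31
d|18:{18,9,6,3,2,1}  Σf=18+9+6+3+2+1=39
[q^20] f(20)=20,f(10)=10,f(5)=5,f(4)=4,f(2)=2,f(1)=1 ⇒ 42

18, 31, 39, 42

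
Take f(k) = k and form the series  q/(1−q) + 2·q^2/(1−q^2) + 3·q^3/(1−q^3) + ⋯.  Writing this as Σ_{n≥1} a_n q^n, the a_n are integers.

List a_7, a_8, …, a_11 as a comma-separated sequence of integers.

8, 15, 13, 18, 12

q^7  k|7↦f(k): 7:7 1:1  a_7=8
d|8:{8,4,2,1}  Σf=8+4+2+1=15
[q^9] f(9)=9,f(3)=3,f(1)=1 ⇒ 13
[q^10] f(10)=10,f(5)=5,f(2)=2,f(1)=1 ⇒ 18
q^11  k|11↦f(k): 11:11 1:1  a_11=12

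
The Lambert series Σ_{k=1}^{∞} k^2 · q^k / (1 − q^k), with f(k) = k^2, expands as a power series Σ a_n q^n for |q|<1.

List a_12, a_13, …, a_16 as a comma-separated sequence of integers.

[q^12] f(12)=144,f(6)=36,f(4)=16,f(3)=9,f(2)=4,f(1)=1 ⇒ 210
d|13:{1,13}  Σf=1+169=170
n=14: 1·14 2·7 7·2 14·1  f→[1+4+49+196]=250
n=15: 1·15 3·5 5·3 15·1  f→[1+9+25+225]=260
[q^16] f(16)=256,f(8)=64,f(4)=16,f(2)=4,f(1)=1 ⇒ 341

210, 170, 250, 260, 341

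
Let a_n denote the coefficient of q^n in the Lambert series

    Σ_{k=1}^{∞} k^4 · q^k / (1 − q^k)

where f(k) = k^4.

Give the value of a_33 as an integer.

a_33 = 1200644

d|33:{33,11,3,1}  Σf=1185921+14641+81+1=1200644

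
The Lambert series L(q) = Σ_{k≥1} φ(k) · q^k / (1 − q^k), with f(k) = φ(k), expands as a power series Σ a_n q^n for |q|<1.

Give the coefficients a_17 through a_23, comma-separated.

[q^17] φ(17)=16,φ(1)=1 ⇒ 17
n=18: 1·18 2·9 3·6 6·3 9·2 18·1  φ→[1+1+2+2+6+6]=18
[q^19] φ(1)=1,φ(19)=18 ⇒ 19
n=20: 20·1 10·2 5·4 4·5 2·10 1·20  φ→[8+4+4+2+1+1]=20
q^21  k|21↦φ(k): 1:1 3:2 7:6 21:12  a_21=21
q^22  k|22↦φ(k): 22:10 11:10 2:1 1:1  a_22=22
d|23:{23,1}  Σφ=22+1=23

17, 18, 19, 20, 21, 22, 23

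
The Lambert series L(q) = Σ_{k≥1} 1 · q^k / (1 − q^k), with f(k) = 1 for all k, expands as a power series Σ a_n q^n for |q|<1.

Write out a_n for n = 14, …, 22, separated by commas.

4, 4, 5, 2, 6, 2, 6, 4, 4

d|14:{1,2,7,14}  Σf=1+1+1+1=4
d|15:{1,3,5,15}  Σf=1+1+1+1=4
q^16  k|16↦f(k): 1:1 2:1 4:1 8:1 16:1  a_16=5
[q^17] f(17)=1,f(1)=1 ⇒ 2
d|18:{1,2,3,6,9,18}  Σf=1+1+1+1+1+1=6
[q^19] f(1)=1,f(19)=1 ⇒ 2
[q^20] f(1)=1,f(2)=1,f(4)=1,f(5)=1,f(10)=1,f(20)=1 ⇒ 6
q^21  k|21↦f(k): 1:1 3:1 7:1 21:1  a_21=4
[q^22] f(22)=1,f(11)=1,f(2)=1,f(1)=1 ⇒ 4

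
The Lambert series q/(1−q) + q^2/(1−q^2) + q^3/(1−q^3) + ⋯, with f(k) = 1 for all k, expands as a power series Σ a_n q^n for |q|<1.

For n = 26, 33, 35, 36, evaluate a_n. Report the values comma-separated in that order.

[q^26] f(26)=1,f(13)=1,f(2)=1,f(1)=1 ⇒ 4
[q^33] f(33)=1,f(11)=1,f(3)=1,f(1)=1 ⇒ 4
q^35  k|35↦f(k): 1:1 5:1 7:1 35:1  a_35=4
q^36  k|36↦f(k): 1:1 2:1 3:1 4:1 6:1 9:1 12:1 18:1 36:1  a_36=9

4, 4, 4, 9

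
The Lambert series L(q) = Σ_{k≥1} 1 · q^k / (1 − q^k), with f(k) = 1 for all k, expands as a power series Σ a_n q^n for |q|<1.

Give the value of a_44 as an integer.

a_44 = 6

q^44  k|44↦f(k): 1:1 2:1 4:1 11:1 22:1 44:1  a_44=6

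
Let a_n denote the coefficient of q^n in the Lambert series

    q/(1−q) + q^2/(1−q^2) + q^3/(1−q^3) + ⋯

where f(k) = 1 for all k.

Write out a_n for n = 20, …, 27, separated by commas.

q^20  k|20↦f(k): 20:1 10:1 5:1 4:1 2:1 1:1  a_20=6
[q^21] f(1)=1,f(3)=1,f(7)=1,f(21)=1 ⇒ 4
[q^22] f(22)=1,f(11)=1,f(2)=1,f(1)=1 ⇒ 4
n=23: 23·1 1·23  f→[1+1]=2
[q^24] f(24)=1,f(12)=1,f(8)=1,f(6)=1,f(4)=1,f(3)=1,f(2)=1,f(1)=1 ⇒ 8
q^25  k|25↦f(k): 25:1 5:1 1:1  a_25=3
[q^26] f(26)=1,f(13)=1,f(2)=1,f(1)=1 ⇒ 4
n=27: 1·27 3·9 9·3 27·1  f→[1+1+1+1]=4

6, 4, 4, 2, 8, 3, 4, 4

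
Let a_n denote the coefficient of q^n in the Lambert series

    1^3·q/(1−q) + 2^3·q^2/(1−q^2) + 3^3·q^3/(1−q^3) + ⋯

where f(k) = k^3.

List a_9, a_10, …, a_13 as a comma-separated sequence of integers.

[q^9] f(9)=729,f(3)=27,f(1)=1 ⇒ 757
[q^10] f(10)=1000,f(5)=125,f(2)=8,f(1)=1 ⇒ 1134
d|11:{11,1}  Σf=1331+1=1332
q^12  k|12↦f(k): 12:1728 6:216 4:64 3:27 2:8 1:1  a_12=2044
[q^13] f(13)=2197,f(1)=1 ⇒ 2198

757, 1134, 1332, 2044, 2198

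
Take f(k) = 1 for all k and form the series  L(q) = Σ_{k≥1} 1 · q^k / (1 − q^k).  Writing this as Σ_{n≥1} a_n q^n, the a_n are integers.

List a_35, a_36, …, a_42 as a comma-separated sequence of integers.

4, 9, 2, 4, 4, 8, 2, 8

q^35  k|35↦f(k): 1:1 5:1 7:1 35:1  a_35=4
d|36:{36,18,12,9,6,4,3,2,1}  Σf=1+1+1+1+1+1+1+1+1=9
q^37  k|37↦f(k): 1:1 37:1  a_37=2
[q^38] f(38)=1,f(19)=1,f(2)=1,f(1)=1 ⇒ 4
d|39:{39,13,3,1}  Σf=1+1+1+1=4
d|40:{40,20,10,8,5,4,2,1}  Σf=1+1+1+1+1+1+1+1=8
[q^41] f(41)=1,f(1)=1 ⇒ 2
[q^42] f(1)=1,f(2)=1,f(3)=1,f(6)=1,f(7)=1,f(14)=1,f(21)=1,f(42)=1 ⇒ 8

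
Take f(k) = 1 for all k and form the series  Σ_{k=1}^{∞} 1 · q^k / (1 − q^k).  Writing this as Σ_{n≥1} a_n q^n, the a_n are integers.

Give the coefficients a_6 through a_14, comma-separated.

4, 2, 4, 3, 4, 2, 6, 2, 4

[q^6] f(6)=1,f(3)=1,f(2)=1,f(1)=1 ⇒ 4
[q^7] f(1)=1,f(7)=1 ⇒ 2
q^8  k|8↦f(k): 1:1 2:1 4:1 8:1  a_8=4
q^9  k|9↦f(k): 1:1 3:1 9:1  a_9=3
[q^10] f(1)=1,f(2)=1,f(5)=1,f(10)=1 ⇒ 4
n=11: 1·11 11·1  f→[1+1]=2
d|12:{12,6,4,3,2,1}  Σf=1+1+1+1+1+1=6
[q^13] f(13)=1,f(1)=1 ⇒ 2
[q^14] f(14)=1,f(7)=1,f(2)=1,f(1)=1 ⇒ 4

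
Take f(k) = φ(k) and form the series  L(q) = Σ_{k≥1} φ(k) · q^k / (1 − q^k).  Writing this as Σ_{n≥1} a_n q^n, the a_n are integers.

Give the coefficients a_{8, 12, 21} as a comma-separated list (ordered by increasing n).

[q^8] φ(1)=1,φ(2)=1,φ(4)=2,φ(8)=4 ⇒ 8
q^12  k|12↦φ(k): 12:4 6:2 4:2 3:2 2:1 1:1  a_12=12
n=21: 1·21 3·7 7·3 21·1  φ→[1+2+6+12]=21

8, 12, 21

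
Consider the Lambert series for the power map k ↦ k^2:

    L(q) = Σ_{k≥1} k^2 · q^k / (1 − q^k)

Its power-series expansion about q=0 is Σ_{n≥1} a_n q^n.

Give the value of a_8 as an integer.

q^8  k|8↦f(k): 1:1 2:4 4:16 8:64  a_8=85

a_8 = 85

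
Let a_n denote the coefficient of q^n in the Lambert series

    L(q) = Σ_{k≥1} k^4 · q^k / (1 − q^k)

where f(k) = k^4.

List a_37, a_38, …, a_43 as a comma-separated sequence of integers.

1874162, 2215474, 2342084, 2734994, 2825762, 3348388, 3418802

d|37:{1,37}  Σf=1+1874161=1874162
[q^38] f(38)=2085136,f(19)=130321,f(2)=16,f(1)=1 ⇒ 2215474
d|39:{39,13,3,1}  Σf=2313441+28561+81+1=2342084
n=40: 40·1 20·2 10·4 8·5 5·8 4·10 2·20 1·40  f→[2560000+160000+10000+4096+625+256+16+1]=2734994
[q^41] f(1)=1,f(41)=2825761 ⇒ 2825762
q^42  k|42↦f(k): 1:1 2:16 3:81 6:1296 7:2401 14:38416 21:194481 42:3111696  a_42=3348388
[q^43] f(1)=1,f(43)=3418801 ⇒ 3418802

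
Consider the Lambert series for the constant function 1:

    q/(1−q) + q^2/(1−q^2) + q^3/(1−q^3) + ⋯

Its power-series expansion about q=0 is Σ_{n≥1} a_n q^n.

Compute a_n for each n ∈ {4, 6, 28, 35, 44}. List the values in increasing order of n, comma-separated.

d|4:{4,2,1}  Σf=1+1+1=3
n=6: 1·6 2·3 3·2 6·1  f→[1+1+1+1]=4
n=28: 1·28 2·14 4·7 7·4 14·2 28·1  f→[1+1+1+1+1+1]=6
d|35:{35,7,5,1}  Σf=1+1+1+1=4
n=44: 1·44 2·22 4·11 11·4 22·2 44·1  f→[1+1+1+1+1+1]=6

3, 4, 6, 4, 6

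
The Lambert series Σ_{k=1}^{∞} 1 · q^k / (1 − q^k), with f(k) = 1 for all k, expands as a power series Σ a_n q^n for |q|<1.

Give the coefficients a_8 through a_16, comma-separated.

4, 3, 4, 2, 6, 2, 4, 4, 5

d|8:{8,4,2,1}  Σf=1+1+1+1=4
n=9: 9·1 3·3 1·9  f→[1+1+1]=3
q^10  k|10↦f(k): 10:1 5:1 2:1 1:1  a_10=4
[q^11] f(11)=1,f(1)=1 ⇒ 2
d|12:{1,2,3,4,6,12}  Σf=1+1+1+1+1+1=6
d|13:{1,13}  Σf=1+1=2
[q^14] f(14)=1,f(7)=1,f(2)=1,f(1)=1 ⇒ 4
q^15  k|15↦f(k): 15:1 5:1 3:1 1:1  a_15=4
[q^16] f(1)=1,f(2)=1,f(4)=1,f(8)=1,f(16)=1 ⇒ 5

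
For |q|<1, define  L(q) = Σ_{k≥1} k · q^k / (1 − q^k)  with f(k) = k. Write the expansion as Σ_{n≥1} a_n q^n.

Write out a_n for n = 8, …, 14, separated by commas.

d|8:{1,2,4,8}  Σf=1+2+4+8=15
d|9:{1,3,9}  Σf=1+3+9=13
n=10: 10·1 5·2 2·5 1·10  f→[10+5+2+1]=18
n=11: 1·11 11·1  f→[1+11]=12
n=12: 12·1 6·2 4·3 3·4 2·6 1·12  f→[12+6+4+3+2+1]=28
q^13  k|13↦f(k): 1:1 13:13  a_13=14
q^14  k|14↦f(k): 14:14 7:7 2:2 1:1  a_14=24

15, 13, 18, 12, 28, 14, 24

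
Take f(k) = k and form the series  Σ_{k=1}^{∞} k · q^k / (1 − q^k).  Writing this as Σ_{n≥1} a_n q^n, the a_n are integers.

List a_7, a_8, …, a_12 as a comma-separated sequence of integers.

8, 15, 13, 18, 12, 28

n=7: 1·7 7·1  f→[1+7]=8
d|8:{8,4,2,1}  Σf=8+4+2+1=15
[q^9] f(9)=9,f(3)=3,f(1)=1 ⇒ 13
q^10  k|10↦f(k): 10:10 5:5 2:2 1:1  a_10=18
d|11:{1,11}  Σf=1+11=12
n=12: 1·12 2·6 3·4 4·3 6·2 12·1  f→[1+2+3+4+6+12]=28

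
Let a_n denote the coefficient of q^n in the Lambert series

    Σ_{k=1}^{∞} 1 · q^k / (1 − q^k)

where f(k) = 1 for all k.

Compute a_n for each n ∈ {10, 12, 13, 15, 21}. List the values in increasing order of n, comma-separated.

q^10  k|10↦f(k): 1:1 2:1 5:1 10:1  a_10=4
d|12:{12,6,4,3,2,1}  Σf=1+1+1+1+1+1=6
[q^13] f(1)=1,f(13)=1 ⇒ 2
n=15: 15·1 5·3 3·5 1·15  f→[1+1+1+1]=4
q^21  k|21↦f(k): 21:1 7:1 3:1 1:1  a_21=4

4, 6, 2, 4, 4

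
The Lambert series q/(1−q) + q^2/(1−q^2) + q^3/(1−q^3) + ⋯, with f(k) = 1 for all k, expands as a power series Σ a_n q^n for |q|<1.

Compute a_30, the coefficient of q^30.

d|30:{30,15,10,6,5,3,2,1}  Σf=1+1+1+1+1+1+1+1=8

a_30 = 8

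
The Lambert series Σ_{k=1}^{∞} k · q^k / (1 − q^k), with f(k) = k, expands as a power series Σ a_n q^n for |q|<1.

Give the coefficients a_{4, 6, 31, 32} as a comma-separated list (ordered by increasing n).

7, 12, 32, 63

q^4  k|4↦f(k): 1:1 2:2 4:4  a_4=7
[q^6] f(6)=6,f(3)=3,f(2)=2,f(1)=1 ⇒ 12
[q^31] f(1)=1,f(31)=31 ⇒ 32
[q^32] f(1)=1,f(2)=2,f(4)=4,f(8)=8,f(16)=16,f(32)=32 ⇒ 63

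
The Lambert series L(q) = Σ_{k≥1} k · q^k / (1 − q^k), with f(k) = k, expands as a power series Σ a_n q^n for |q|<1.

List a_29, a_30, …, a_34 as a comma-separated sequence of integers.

n=29: 1·29 29·1  f→[1+29]=30
[q^30] f(1)=1,f(2)=2,f(3)=3,f(5)=5,f(6)=6,f(10)=10,f(15)=15,f(30)=30 ⇒ 72
[q^31] f(31)=31,f(1)=1 ⇒ 32
q^32  k|32↦f(k): 1:1 2:2 4:4 8:8 16:16 32:32  a_32=63
n=33: 33·1 11·3 3·11 1·33  f→[33+11+3+1]=48
n=34: 1·34 2·17 17·2 34·1  f→[1+2+17+34]=54

30, 72, 32, 63, 48, 54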